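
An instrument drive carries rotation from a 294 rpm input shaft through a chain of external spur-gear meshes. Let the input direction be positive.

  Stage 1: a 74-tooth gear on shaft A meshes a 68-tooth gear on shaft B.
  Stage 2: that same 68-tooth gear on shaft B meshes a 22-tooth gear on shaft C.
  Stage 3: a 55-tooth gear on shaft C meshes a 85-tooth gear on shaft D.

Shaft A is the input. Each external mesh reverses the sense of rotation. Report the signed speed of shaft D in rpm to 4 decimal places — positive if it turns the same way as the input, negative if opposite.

-639.8824 rpm (opposite to input, |ω| = 639.8824 rpm)

Stage 1 [74T→68T]: ω = 294.0000×74/68 = 319.9412 rpm, dir flips to −; running = −319.9412
Stage 2 [68T→22T]: ω = 319.9412×68/22 = 988.9091 rpm, dir flips to +; running = +988.9091
Stage 3 [55T→85T]: ω = 988.9091×55/85 = 639.8824 rpm, dir flips to −; running = −639.8824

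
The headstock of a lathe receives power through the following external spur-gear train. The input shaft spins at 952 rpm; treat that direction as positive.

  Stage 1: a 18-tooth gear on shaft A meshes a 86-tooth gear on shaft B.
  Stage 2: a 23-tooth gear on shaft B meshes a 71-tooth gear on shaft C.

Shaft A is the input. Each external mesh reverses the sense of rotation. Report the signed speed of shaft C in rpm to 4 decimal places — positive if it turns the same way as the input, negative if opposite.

Stage 1 [18T→86T]: ω = 952.0000×18/86 = 199.2558 rpm, dir flips to −; running = −199.2558
Stage 2 [23T→71T]: ω = 199.2558×23/71 = 64.5477 rpm, dir flips to +; running = +64.5477

+64.5477 rpm (same as input, |ω| = 64.5477 rpm)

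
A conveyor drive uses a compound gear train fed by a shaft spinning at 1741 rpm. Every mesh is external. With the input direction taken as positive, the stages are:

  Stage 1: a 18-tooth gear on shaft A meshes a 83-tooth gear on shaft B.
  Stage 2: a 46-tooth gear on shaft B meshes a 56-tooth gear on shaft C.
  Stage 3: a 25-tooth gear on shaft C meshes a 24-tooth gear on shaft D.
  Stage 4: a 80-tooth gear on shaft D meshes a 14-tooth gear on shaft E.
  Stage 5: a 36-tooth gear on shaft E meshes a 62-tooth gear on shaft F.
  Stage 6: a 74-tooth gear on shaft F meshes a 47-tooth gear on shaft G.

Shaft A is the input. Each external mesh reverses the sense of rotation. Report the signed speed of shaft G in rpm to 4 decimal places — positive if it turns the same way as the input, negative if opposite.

Stage 1 [18T→83T]: ω = 1741.0000×18/83 = 377.5663 rpm, dir flips to −; running = −377.5663
Stage 2 [46T→56T]: ω = 377.5663×46/56 = 310.1437 rpm, dir flips to +; running = +310.1437
Stage 3 [25T→24T]: ω = 310.1437×25/24 = 323.0664 rpm, dir flips to −; running = −323.0664
Stage 4 [80T→14T]: ω = 323.0664×80/14 = 1846.0936 rpm, dir flips to +; running = +1846.0936
Stage 5 [36T→62T]: ω = 1846.0936×36/62 = 1071.9253 rpm, dir flips to −; running = −1071.9253
Stage 6 [74T→47T]: ω = 1071.9253×74/47 = 1687.7122 rpm, dir flips to +; running = +1687.7122

+1687.7122 rpm (same as input, |ω| = 1687.7122 rpm)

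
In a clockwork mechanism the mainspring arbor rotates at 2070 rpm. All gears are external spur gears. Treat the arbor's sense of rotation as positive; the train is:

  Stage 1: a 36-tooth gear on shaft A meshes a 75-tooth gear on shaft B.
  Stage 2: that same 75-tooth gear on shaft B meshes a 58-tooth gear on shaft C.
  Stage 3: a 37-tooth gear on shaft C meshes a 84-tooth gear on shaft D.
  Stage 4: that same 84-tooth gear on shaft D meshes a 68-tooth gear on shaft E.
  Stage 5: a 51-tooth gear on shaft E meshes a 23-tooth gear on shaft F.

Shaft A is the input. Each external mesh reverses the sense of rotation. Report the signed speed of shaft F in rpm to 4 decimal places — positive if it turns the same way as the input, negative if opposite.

-1550.1724 rpm (opposite to input, |ω| = 1550.1724 rpm)

Stage 1 [36T→75T]: ω = 2070.0000×36/75 = 993.6000 rpm, dir flips to −; running = −993.6000
Stage 2 [75T→58T]: ω = 993.6000×75/58 = 1284.8276 rpm, dir flips to +; running = +1284.8276
Stage 3 [37T→84T]: ω = 1284.8276×37/84 = 565.9360 rpm, dir flips to −; running = −565.9360
Stage 4 [84T→68T]: ω = 565.9360×84/68 = 699.0974 rpm, dir flips to +; running = +699.0974
Stage 5 [51T→23T]: ω = 699.0974×51/23 = 1550.1724 rpm, dir flips to −; running = −1550.1724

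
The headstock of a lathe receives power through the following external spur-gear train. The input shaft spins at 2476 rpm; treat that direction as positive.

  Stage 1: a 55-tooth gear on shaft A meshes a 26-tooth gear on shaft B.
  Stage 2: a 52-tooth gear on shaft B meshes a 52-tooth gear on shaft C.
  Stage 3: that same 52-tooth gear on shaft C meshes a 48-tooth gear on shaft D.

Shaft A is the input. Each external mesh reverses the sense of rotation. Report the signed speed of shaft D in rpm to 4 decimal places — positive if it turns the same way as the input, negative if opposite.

Stage 1 [55T→26T]: ω = 2476.0000×55/26 = 5237.6923 rpm, dir flips to −; running = −5237.6923
Stage 2 [52T→52T]: ω = 5237.6923×52/52 = 5237.6923 rpm, dir flips to +; running = +5237.6923
Stage 3 [52T→48T]: ω = 5237.6923×52/48 = 5674.1667 rpm, dir flips to −; running = −5674.1667

-5674.1667 rpm (opposite to input, |ω| = 5674.1667 rpm)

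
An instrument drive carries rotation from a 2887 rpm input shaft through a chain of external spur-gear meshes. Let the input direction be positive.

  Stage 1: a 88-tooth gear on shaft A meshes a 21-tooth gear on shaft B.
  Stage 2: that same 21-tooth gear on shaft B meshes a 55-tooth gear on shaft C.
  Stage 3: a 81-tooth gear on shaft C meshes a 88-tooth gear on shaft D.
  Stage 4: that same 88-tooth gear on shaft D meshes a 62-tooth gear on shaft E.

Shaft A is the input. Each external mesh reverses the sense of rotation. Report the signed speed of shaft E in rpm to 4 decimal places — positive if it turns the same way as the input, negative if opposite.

+6034.7613 rpm (same as input, |ω| = 6034.7613 rpm)

Stage 1 [88T→21T]: ω = 2887.0000×88/21 = 12097.9048 rpm, dir flips to −; running = −12097.9048
Stage 2 [21T→55T]: ω = 12097.9048×21/55 = 4619.2000 rpm, dir flips to +; running = +4619.2000
Stage 3 [81T→88T]: ω = 4619.2000×81/88 = 4251.7636 rpm, dir flips to −; running = −4251.7636
Stage 4 [88T→62T]: ω = 4251.7636×88/62 = 6034.7613 rpm, dir flips to +; running = +6034.7613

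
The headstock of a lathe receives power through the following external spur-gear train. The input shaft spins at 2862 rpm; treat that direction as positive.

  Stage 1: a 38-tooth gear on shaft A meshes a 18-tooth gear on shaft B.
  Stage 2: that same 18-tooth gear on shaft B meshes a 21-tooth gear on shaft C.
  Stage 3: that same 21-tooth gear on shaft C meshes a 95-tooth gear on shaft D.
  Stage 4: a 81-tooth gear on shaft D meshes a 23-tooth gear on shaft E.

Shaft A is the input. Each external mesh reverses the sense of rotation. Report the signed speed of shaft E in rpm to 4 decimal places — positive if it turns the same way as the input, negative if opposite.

+4031.6870 rpm (same as input, |ω| = 4031.6870 rpm)

Stage 1 [38T→18T]: ω = 2862.0000×38/18 = 6042.0000 rpm, dir flips to −; running = −6042.0000
Stage 2 [18T→21T]: ω = 6042.0000×18/21 = 5178.8571 rpm, dir flips to +; running = +5178.8571
Stage 3 [21T→95T]: ω = 5178.8571×21/95 = 1144.8000 rpm, dir flips to −; running = −1144.8000
Stage 4 [81T→23T]: ω = 1144.8000×81/23 = 4031.6870 rpm, dir flips to +; running = +4031.6870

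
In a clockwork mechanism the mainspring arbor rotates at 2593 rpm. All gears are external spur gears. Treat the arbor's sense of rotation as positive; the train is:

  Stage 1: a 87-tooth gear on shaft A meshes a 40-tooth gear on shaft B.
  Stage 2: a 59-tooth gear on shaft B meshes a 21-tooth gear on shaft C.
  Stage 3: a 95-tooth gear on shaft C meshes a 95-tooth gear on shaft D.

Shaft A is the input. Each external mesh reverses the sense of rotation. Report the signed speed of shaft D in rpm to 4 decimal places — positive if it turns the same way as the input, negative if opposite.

-15845.0821 rpm (opposite to input, |ω| = 15845.0821 rpm)

Stage 1 [87T→40T]: ω = 2593.0000×87/40 = 5639.7750 rpm, dir flips to −; running = −5639.7750
Stage 2 [59T→21T]: ω = 5639.7750×59/21 = 15845.0821 rpm, dir flips to +; running = +15845.0821
Stage 3 [95T→95T]: ω = 15845.0821×95/95 = 15845.0821 rpm, dir flips to −; running = −15845.0821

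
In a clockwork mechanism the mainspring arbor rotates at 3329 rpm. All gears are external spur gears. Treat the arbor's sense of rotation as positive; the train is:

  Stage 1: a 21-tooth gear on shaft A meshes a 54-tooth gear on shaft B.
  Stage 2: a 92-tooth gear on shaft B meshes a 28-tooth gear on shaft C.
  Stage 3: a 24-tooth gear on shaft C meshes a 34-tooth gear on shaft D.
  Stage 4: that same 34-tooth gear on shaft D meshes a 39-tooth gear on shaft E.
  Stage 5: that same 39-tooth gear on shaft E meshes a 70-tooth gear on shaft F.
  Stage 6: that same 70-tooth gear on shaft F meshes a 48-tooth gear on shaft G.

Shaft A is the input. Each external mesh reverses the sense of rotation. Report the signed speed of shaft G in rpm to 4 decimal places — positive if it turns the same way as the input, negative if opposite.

Stage 1 [21T→54T]: ω = 3329.0000×21/54 = 1294.6111 rpm, dir flips to −; running = −1294.6111
Stage 2 [92T→28T]: ω = 1294.6111×92/28 = 4253.7222 rpm, dir flips to +; running = +4253.7222
Stage 3 [24T→34T]: ω = 4253.7222×24/34 = 3002.6275 rpm, dir flips to −; running = −3002.6275
Stage 4 [34T→39T]: ω = 3002.6275×34/39 = 2617.6752 rpm, dir flips to +; running = +2617.6752
Stage 5 [39T→70T]: ω = 2617.6752×39/70 = 1458.4190 rpm, dir flips to −; running = −1458.4190
Stage 6 [70T→48T]: ω = 1458.4190×70/48 = 2126.8611 rpm, dir flips to +; running = +2126.8611

+2126.8611 rpm (same as input, |ω| = 2126.8611 rpm)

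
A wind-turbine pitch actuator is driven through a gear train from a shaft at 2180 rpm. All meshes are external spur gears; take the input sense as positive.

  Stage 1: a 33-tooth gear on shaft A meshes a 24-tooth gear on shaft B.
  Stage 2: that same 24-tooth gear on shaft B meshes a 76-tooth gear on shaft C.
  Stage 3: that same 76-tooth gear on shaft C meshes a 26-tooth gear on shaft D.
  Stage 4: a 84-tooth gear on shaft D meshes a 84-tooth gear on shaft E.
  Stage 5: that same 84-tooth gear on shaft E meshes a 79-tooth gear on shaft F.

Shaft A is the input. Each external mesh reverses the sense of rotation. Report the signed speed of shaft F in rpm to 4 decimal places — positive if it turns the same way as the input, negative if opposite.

-2942.0448 rpm (opposite to input, |ω| = 2942.0448 rpm)

Stage 1 [33T→24T]: ω = 2180.0000×33/24 = 2997.5000 rpm, dir flips to −; running = −2997.5000
Stage 2 [24T→76T]: ω = 2997.5000×24/76 = 946.5789 rpm, dir flips to +; running = +946.5789
Stage 3 [76T→26T]: ω = 946.5789×76/26 = 2766.9231 rpm, dir flips to −; running = −2766.9231
Stage 4 [84T→84T]: ω = 2766.9231×84/84 = 2766.9231 rpm, dir flips to +; running = +2766.9231
Stage 5 [84T→79T]: ω = 2766.9231×84/79 = 2942.0448 rpm, dir flips to −; running = −2942.0448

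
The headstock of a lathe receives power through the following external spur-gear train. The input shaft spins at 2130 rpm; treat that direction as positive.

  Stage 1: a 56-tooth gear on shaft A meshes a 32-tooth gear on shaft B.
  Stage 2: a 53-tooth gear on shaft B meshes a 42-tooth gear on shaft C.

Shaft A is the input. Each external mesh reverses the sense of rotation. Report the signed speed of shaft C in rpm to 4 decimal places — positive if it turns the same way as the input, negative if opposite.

Stage 1 [56T→32T]: ω = 2130.0000×56/32 = 3727.5000 rpm, dir flips to −; running = −3727.5000
Stage 2 [53T→42T]: ω = 3727.5000×53/42 = 4703.7500 rpm, dir flips to +; running = +4703.7500

+4703.7500 rpm (same as input, |ω| = 4703.7500 rpm)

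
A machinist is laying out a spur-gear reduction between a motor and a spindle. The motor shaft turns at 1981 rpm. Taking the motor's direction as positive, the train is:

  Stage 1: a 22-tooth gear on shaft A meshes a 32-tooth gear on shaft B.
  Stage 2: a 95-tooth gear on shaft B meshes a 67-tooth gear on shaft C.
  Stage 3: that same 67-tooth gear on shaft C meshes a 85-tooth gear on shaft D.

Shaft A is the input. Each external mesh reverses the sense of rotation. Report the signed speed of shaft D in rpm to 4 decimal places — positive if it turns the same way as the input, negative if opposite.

-1522.1654 rpm (opposite to input, |ω| = 1522.1654 rpm)

Stage 1 [22T→32T]: ω = 1981.0000×22/32 = 1361.9375 rpm, dir flips to −; running = −1361.9375
Stage 2 [95T→67T]: ω = 1361.9375×95/67 = 1931.1054 rpm, dir flips to +; running = +1931.1054
Stage 3 [67T→85T]: ω = 1931.1054×67/85 = 1522.1654 rpm, dir flips to −; running = −1522.1654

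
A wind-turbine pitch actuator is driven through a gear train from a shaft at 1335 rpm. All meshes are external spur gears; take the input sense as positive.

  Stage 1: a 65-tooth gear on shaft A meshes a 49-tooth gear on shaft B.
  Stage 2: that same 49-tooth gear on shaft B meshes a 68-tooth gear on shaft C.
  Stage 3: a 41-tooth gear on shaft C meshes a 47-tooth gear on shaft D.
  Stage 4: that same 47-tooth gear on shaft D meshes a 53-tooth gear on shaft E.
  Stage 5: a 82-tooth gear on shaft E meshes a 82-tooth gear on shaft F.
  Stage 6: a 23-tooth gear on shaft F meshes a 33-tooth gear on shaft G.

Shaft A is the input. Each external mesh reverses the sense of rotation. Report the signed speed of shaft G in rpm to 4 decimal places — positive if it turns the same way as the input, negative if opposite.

+688.0303 rpm (same as input, |ω| = 688.0303 rpm)

Stage 1 [65T→49T]: ω = 1335.0000×65/49 = 1770.9184 rpm, dir flips to −; running = −1770.9184
Stage 2 [49T→68T]: ω = 1770.9184×49/68 = 1276.1029 rpm, dir flips to +; running = +1276.1029
Stage 3 [41T→47T]: ω = 1276.1029×41/47 = 1113.1962 rpm, dir flips to −; running = −1113.1962
Stage 4 [47T→53T]: ω = 1113.1962×47/53 = 987.1740 rpm, dir flips to +; running = +987.1740
Stage 5 [82T→82T]: ω = 987.1740×82/82 = 987.1740 rpm, dir flips to −; running = −987.1740
Stage 6 [23T→33T]: ω = 987.1740×23/33 = 688.0303 rpm, dir flips to +; running = +688.0303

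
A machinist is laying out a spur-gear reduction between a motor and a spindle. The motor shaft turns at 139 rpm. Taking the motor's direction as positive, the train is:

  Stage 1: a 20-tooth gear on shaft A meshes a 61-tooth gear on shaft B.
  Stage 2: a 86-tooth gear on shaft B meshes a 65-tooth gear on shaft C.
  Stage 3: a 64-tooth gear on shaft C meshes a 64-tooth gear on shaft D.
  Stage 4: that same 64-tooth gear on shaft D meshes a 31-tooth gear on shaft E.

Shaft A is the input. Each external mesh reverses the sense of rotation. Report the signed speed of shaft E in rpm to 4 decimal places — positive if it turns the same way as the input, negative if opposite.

Stage 1 [20T→61T]: ω = 139.0000×20/61 = 45.5738 rpm, dir flips to −; running = −45.5738
Stage 2 [86T→65T]: ω = 45.5738×86/65 = 60.2976 rpm, dir flips to +; running = +60.2976
Stage 3 [64T→64T]: ω = 60.2976×64/64 = 60.2976 rpm, dir flips to −; running = −60.2976
Stage 4 [64T→31T]: ω = 60.2976×64/31 = 124.4854 rpm, dir flips to +; running = +124.4854

+124.4854 rpm (same as input, |ω| = 124.4854 rpm)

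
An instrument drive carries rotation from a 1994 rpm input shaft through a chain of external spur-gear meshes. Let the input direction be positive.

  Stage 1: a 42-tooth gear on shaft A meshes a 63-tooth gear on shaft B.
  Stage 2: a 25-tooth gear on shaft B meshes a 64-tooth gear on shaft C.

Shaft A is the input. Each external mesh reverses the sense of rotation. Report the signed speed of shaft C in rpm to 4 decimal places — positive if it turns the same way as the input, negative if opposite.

Stage 1 [42T→63T]: ω = 1994.0000×42/63 = 1329.3333 rpm, dir flips to −; running = −1329.3333
Stage 2 [25T→64T]: ω = 1329.3333×25/64 = 519.2708 rpm, dir flips to +; running = +519.2708

+519.2708 rpm (same as input, |ω| = 519.2708 rpm)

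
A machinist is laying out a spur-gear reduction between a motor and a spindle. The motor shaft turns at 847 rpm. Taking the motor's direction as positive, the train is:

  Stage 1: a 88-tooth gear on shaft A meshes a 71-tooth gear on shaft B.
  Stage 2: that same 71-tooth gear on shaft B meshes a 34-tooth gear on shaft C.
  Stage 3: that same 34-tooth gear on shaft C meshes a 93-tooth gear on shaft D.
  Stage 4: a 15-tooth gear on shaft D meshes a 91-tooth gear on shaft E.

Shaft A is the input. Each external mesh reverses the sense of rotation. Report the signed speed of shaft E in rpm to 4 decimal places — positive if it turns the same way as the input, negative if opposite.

+132.1092 rpm (same as input, |ω| = 132.1092 rpm)

Stage 1 [88T→71T]: ω = 847.0000×88/71 = 1049.8028 rpm, dir flips to −; running = −1049.8028
Stage 2 [71T→34T]: ω = 1049.8028×71/34 = 2192.2353 rpm, dir flips to +; running = +2192.2353
Stage 3 [34T→93T]: ω = 2192.2353×34/93 = 801.4624 rpm, dir flips to −; running = −801.4624
Stage 4 [15T→91T]: ω = 801.4624×15/91 = 132.1092 rpm, dir flips to +; running = +132.1092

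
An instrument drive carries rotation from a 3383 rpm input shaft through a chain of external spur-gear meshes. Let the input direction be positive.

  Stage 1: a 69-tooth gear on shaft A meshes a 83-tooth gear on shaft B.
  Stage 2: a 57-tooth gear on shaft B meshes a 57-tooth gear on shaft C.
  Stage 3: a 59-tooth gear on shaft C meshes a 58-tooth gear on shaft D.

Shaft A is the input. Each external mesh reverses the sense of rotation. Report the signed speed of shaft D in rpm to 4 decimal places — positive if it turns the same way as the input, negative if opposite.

-2860.8627 rpm (opposite to input, |ω| = 2860.8627 rpm)

Stage 1 [69T→83T]: ω = 3383.0000×69/83 = 2812.3735 rpm, dir flips to −; running = −2812.3735
Stage 2 [57T→57T]: ω = 2812.3735×57/57 = 2812.3735 rpm, dir flips to +; running = +2812.3735
Stage 3 [59T→58T]: ω = 2812.3735×59/58 = 2860.8627 rpm, dir flips to −; running = −2860.8627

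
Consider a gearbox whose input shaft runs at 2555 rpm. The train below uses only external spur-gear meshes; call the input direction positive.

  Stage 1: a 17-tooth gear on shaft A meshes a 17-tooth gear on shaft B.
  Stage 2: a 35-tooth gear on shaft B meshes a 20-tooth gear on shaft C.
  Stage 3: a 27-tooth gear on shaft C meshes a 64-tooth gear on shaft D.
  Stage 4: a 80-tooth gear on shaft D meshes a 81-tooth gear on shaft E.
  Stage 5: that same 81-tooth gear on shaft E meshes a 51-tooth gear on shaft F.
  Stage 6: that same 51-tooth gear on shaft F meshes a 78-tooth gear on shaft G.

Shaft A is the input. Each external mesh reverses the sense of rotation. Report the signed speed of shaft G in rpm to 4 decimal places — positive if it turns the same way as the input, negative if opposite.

+1934.6755 rpm (same as input, |ω| = 1934.6755 rpm)

Stage 1 [17T→17T]: ω = 2555.0000×17/17 = 2555.0000 rpm, dir flips to −; running = −2555.0000
Stage 2 [35T→20T]: ω = 2555.0000×35/20 = 4471.2500 rpm, dir flips to +; running = +4471.2500
Stage 3 [27T→64T]: ω = 4471.2500×27/64 = 1886.3086 rpm, dir flips to −; running = −1886.3086
Stage 4 [80T→81T]: ω = 1886.3086×80/81 = 1863.0208 rpm, dir flips to +; running = +1863.0208
Stage 5 [81T→51T]: ω = 1863.0208×81/51 = 2958.9154 rpm, dir flips to −; running = −2958.9154
Stage 6 [51T→78T]: ω = 2958.9154×51/78 = 1934.6755 rpm, dir flips to +; running = +1934.6755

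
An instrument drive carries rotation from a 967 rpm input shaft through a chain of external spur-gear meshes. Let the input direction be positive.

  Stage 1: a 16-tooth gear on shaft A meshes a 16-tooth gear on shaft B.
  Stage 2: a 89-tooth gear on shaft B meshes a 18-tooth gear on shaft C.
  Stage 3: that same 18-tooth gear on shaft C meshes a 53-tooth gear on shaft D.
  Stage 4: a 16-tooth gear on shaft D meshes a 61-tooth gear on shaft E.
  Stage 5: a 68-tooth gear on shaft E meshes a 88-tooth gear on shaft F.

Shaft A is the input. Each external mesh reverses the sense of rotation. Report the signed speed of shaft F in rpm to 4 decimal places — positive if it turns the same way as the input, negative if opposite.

Stage 1 [16T→16T]: ω = 967.0000×16/16 = 967.0000 rpm, dir flips to −; running = −967.0000
Stage 2 [89T→18T]: ω = 967.0000×89/18 = 4781.2778 rpm, dir flips to +; running = +4781.2778
Stage 3 [18T→53T]: ω = 4781.2778×18/53 = 1623.8302 rpm, dir flips to −; running = −1623.8302
Stage 4 [16T→61T]: ω = 1623.8302×16/61 = 425.9227 rpm, dir flips to +; running = +425.9227
Stage 5 [68T→88T]: ω = 425.9227×68/88 = 329.1221 rpm, dir flips to −; running = −329.1221

-329.1221 rpm (opposite to input, |ω| = 329.1221 rpm)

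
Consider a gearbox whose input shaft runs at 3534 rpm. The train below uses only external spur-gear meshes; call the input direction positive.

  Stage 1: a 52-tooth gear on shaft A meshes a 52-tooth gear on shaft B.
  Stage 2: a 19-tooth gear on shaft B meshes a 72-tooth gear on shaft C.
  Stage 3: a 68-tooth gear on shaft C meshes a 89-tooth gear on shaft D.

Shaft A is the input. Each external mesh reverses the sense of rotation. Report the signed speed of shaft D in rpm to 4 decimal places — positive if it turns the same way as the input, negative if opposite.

-712.5356 rpm (opposite to input, |ω| = 712.5356 rpm)

Stage 1 [52T→52T]: ω = 3534.0000×52/52 = 3534.0000 rpm, dir flips to −; running = −3534.0000
Stage 2 [19T→72T]: ω = 3534.0000×19/72 = 932.5833 rpm, dir flips to +; running = +932.5833
Stage 3 [68T→89T]: ω = 932.5833×68/89 = 712.5356 rpm, dir flips to −; running = −712.5356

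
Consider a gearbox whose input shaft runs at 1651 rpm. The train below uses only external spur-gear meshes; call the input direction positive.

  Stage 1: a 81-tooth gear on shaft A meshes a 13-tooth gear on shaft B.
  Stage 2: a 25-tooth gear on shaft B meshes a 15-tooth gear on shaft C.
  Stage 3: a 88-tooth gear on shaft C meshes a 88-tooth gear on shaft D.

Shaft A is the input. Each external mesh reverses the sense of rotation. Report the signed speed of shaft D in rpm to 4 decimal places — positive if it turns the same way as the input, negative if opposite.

Stage 1 [81T→13T]: ω = 1651.0000×81/13 = 10287.0000 rpm, dir flips to −; running = −10287.0000
Stage 2 [25T→15T]: ω = 10287.0000×25/15 = 17145.0000 rpm, dir flips to +; running = +17145.0000
Stage 3 [88T→88T]: ω = 17145.0000×88/88 = 17145.0000 rpm, dir flips to −; running = −17145.0000

-17145.0000 rpm (opposite to input, |ω| = 17145.0000 rpm)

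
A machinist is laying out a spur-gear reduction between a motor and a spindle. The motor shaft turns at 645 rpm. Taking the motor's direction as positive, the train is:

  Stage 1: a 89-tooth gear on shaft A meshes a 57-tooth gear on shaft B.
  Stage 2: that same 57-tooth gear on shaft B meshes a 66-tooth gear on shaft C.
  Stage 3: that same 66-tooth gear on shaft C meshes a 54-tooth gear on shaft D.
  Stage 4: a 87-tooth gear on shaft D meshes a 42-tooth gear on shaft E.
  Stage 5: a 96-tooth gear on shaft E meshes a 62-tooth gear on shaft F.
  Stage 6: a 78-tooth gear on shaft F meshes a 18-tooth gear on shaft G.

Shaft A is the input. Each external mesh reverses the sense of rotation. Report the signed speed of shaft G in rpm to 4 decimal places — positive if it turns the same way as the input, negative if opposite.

+14775.0026 rpm (same as input, |ω| = 14775.0026 rpm)

Stage 1 [89T→57T]: ω = 645.0000×89/57 = 1007.1053 rpm, dir flips to −; running = −1007.1053
Stage 2 [57T→66T]: ω = 1007.1053×57/66 = 869.7727 rpm, dir flips to +; running = +869.7727
Stage 3 [66T→54T]: ω = 869.7727×66/54 = 1063.0556 rpm, dir flips to −; running = −1063.0556
Stage 4 [87T→42T]: ω = 1063.0556×87/42 = 2202.0437 rpm, dir flips to +; running = +2202.0437
Stage 5 [96T→62T]: ω = 2202.0437×96/62 = 3409.6160 rpm, dir flips to −; running = −3409.6160
Stage 6 [78T→18T]: ω = 3409.6160×78/18 = 14775.0026 rpm, dir flips to +; running = +14775.0026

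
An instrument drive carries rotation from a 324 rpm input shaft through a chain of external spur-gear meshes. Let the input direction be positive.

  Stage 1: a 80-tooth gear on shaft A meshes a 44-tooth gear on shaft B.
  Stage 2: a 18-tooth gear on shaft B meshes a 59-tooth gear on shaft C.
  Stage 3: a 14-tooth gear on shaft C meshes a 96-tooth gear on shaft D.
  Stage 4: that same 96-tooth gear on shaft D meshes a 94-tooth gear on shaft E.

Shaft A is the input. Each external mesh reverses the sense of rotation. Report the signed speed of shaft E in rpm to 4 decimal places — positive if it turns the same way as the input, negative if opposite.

Stage 1 [80T→44T]: ω = 324.0000×80/44 = 589.0909 rpm, dir flips to −; running = −589.0909
Stage 2 [18T→59T]: ω = 589.0909×18/59 = 179.7227 rpm, dir flips to +; running = +179.7227
Stage 3 [14T→96T]: ω = 179.7227×14/96 = 26.2096 rpm, dir flips to −; running = −26.2096
Stage 4 [96T→94T]: ω = 26.2096×96/94 = 26.7672 rpm, dir flips to +; running = +26.7672

+26.7672 rpm (same as input, |ω| = 26.7672 rpm)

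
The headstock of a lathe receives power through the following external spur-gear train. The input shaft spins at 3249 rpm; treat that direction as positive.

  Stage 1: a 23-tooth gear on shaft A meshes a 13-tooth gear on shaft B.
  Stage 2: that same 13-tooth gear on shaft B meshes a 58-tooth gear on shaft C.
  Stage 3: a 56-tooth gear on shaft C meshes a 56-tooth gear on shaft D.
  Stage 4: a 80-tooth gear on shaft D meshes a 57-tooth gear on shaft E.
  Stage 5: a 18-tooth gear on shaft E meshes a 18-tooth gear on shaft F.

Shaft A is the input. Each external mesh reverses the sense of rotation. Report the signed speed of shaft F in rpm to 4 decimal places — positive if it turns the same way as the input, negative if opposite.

-1808.2759 rpm (opposite to input, |ω| = 1808.2759 rpm)

Stage 1 [23T→13T]: ω = 3249.0000×23/13 = 5748.2308 rpm, dir flips to −; running = −5748.2308
Stage 2 [13T→58T]: ω = 5748.2308×13/58 = 1288.3966 rpm, dir flips to +; running = +1288.3966
Stage 3 [56T→56T]: ω = 1288.3966×56/56 = 1288.3966 rpm, dir flips to −; running = −1288.3966
Stage 4 [80T→57T]: ω = 1288.3966×80/57 = 1808.2759 rpm, dir flips to +; running = +1808.2759
Stage 5 [18T→18T]: ω = 1808.2759×18/18 = 1808.2759 rpm, dir flips to −; running = −1808.2759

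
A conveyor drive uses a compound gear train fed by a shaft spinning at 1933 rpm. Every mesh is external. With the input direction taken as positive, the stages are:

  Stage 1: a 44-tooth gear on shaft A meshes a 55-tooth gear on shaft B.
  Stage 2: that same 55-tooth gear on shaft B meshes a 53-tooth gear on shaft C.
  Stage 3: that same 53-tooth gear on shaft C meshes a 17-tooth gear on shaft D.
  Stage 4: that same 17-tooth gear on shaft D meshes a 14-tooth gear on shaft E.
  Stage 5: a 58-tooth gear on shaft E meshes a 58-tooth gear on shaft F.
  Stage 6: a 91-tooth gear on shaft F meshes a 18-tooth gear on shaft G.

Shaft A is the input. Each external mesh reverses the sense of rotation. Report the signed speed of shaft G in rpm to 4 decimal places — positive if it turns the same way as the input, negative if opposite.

+30713.2222 rpm (same as input, |ω| = 30713.2222 rpm)

Stage 1 [44T→55T]: ω = 1933.0000×44/55 = 1546.4000 rpm, dir flips to −; running = −1546.4000
Stage 2 [55T→53T]: ω = 1546.4000×55/53 = 1604.7547 rpm, dir flips to +; running = +1604.7547
Stage 3 [53T→17T]: ω = 1604.7547×53/17 = 5003.0588 rpm, dir flips to −; running = −5003.0588
Stage 4 [17T→14T]: ω = 5003.0588×17/14 = 6075.1429 rpm, dir flips to +; running = +6075.1429
Stage 5 [58T→58T]: ω = 6075.1429×58/58 = 6075.1429 rpm, dir flips to −; running = −6075.1429
Stage 6 [91T→18T]: ω = 6075.1429×91/18 = 30713.2222 rpm, dir flips to +; running = +30713.2222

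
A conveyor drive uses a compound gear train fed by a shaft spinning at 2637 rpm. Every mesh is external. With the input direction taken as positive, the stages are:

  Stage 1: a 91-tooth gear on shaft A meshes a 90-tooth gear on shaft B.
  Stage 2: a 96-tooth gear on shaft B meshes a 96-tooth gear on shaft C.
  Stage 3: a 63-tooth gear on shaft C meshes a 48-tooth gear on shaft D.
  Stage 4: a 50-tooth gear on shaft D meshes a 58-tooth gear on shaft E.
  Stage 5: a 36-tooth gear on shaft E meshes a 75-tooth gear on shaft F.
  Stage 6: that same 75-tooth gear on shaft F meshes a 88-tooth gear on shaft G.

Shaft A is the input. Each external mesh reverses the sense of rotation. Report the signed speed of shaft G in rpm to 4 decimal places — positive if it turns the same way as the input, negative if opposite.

Stage 1 [91T→90T]: ω = 2637.0000×91/90 = 2666.3000 rpm, dir flips to −; running = −2666.3000
Stage 2 [96T→96T]: ω = 2666.3000×96/96 = 2666.3000 rpm, dir flips to +; running = +2666.3000
Stage 3 [63T→48T]: ω = 2666.3000×63/48 = 3499.5188 rpm, dir flips to −; running = −3499.5188
Stage 4 [50T→58T]: ω = 3499.5188×50/58 = 3016.8265 rpm, dir flips to +; running = +3016.8265
Stage 5 [36T→75T]: ω = 3016.8265×36/75 = 1448.0767 rpm, dir flips to −; running = −1448.0767
Stage 6 [75T→88T]: ω = 1448.0767×75/88 = 1234.1563 rpm, dir flips to +; running = +1234.1563

+1234.1563 rpm (same as input, |ω| = 1234.1563 rpm)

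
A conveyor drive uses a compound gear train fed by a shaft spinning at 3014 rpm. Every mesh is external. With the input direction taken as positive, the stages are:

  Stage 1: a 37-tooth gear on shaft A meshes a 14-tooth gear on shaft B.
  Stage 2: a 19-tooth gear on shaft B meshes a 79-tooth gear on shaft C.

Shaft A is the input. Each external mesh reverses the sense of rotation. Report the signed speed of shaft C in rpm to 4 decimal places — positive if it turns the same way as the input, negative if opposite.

+1915.7703 rpm (same as input, |ω| = 1915.7703 rpm)

Stage 1 [37T→14T]: ω = 3014.0000×37/14 = 7965.5714 rpm, dir flips to −; running = −7965.5714
Stage 2 [19T→79T]: ω = 7965.5714×19/79 = 1915.7703 rpm, dir flips to +; running = +1915.7703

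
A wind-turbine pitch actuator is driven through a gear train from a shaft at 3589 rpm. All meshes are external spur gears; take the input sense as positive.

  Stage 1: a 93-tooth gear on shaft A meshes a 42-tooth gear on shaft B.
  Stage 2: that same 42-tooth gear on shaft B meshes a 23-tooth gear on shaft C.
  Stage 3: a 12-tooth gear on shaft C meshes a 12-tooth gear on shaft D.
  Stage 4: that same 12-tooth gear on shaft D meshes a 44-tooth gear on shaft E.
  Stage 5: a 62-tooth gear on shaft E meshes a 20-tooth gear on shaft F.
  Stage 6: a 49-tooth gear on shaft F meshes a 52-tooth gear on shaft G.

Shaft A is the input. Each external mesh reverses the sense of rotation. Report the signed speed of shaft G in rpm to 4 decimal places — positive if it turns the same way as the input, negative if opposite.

Stage 1 [93T→42T]: ω = 3589.0000×93/42 = 7947.0714 rpm, dir flips to −; running = −7947.0714
Stage 2 [42T→23T]: ω = 7947.0714×42/23 = 14512.0435 rpm, dir flips to +; running = +14512.0435
Stage 3 [12T→12T]: ω = 14512.0435×12/12 = 14512.0435 rpm, dir flips to −; running = −14512.0435
Stage 4 [12T→44T]: ω = 14512.0435×12/44 = 3957.8300 rpm, dir flips to +; running = +3957.8300
Stage 5 [62T→20T]: ω = 3957.8300×62/20 = 12269.2731 rpm, dir flips to −; running = −12269.2731
Stage 6 [49T→52T]: ω = 12269.2731×49/52 = 11561.4304 rpm, dir flips to +; running = +11561.4304

+11561.4304 rpm (same as input, |ω| = 11561.4304 rpm)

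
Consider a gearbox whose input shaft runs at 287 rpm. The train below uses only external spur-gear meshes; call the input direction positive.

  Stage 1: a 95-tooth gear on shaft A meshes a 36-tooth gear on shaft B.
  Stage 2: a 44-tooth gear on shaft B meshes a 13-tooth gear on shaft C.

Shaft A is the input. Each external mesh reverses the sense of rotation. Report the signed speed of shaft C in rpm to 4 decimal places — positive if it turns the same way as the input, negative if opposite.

+2563.3761 rpm (same as input, |ω| = 2563.3761 rpm)

Stage 1 [95T→36T]: ω = 287.0000×95/36 = 757.3611 rpm, dir flips to −; running = −757.3611
Stage 2 [44T→13T]: ω = 757.3611×44/13 = 2563.3761 rpm, dir flips to +; running = +2563.3761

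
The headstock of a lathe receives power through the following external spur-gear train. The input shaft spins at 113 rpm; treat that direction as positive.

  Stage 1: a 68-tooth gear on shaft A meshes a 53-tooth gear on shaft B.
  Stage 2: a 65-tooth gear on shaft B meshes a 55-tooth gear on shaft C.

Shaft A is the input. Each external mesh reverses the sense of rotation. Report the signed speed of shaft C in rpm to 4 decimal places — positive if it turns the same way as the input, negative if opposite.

Stage 1 [68T→53T]: ω = 113.0000×68/53 = 144.9811 rpm, dir flips to −; running = −144.9811
Stage 2 [65T→55T]: ω = 144.9811×65/55 = 171.3413 rpm, dir flips to +; running = +171.3413

+171.3413 rpm (same as input, |ω| = 171.3413 rpm)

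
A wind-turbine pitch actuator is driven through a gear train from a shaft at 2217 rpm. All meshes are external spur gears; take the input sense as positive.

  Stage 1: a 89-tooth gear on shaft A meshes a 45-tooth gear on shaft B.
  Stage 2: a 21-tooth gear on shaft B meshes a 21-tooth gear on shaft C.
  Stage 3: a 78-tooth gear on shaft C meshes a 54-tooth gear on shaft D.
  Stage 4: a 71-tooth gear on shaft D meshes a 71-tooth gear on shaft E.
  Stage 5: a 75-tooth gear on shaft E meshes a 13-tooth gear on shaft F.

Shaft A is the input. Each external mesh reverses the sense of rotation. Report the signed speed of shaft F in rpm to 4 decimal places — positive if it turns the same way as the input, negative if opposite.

Stage 1 [89T→45T]: ω = 2217.0000×89/45 = 4384.7333 rpm, dir flips to −; running = −4384.7333
Stage 2 [21T→21T]: ω = 4384.7333×21/21 = 4384.7333 rpm, dir flips to +; running = +4384.7333
Stage 3 [78T→54T]: ω = 4384.7333×78/54 = 6333.5037 rpm, dir flips to −; running = −6333.5037
Stage 4 [71T→71T]: ω = 6333.5037×71/71 = 6333.5037 rpm, dir flips to +; running = +6333.5037
Stage 5 [75T→13T]: ω = 6333.5037×75/13 = 36539.4444 rpm, dir flips to −; running = −36539.4444

-36539.4444 rpm (opposite to input, |ω| = 36539.4444 rpm)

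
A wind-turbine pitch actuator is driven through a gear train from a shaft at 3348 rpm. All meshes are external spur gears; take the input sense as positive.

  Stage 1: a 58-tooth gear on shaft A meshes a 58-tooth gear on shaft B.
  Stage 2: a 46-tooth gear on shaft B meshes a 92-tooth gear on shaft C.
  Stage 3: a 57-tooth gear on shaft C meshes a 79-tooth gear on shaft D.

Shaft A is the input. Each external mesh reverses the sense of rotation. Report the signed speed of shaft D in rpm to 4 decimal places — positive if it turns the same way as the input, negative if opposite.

-1207.8228 rpm (opposite to input, |ω| = 1207.8228 rpm)

Stage 1 [58T→58T]: ω = 3348.0000×58/58 = 3348.0000 rpm, dir flips to −; running = −3348.0000
Stage 2 [46T→92T]: ω = 3348.0000×46/92 = 1674.0000 rpm, dir flips to +; running = +1674.0000
Stage 3 [57T→79T]: ω = 1674.0000×57/79 = 1207.8228 rpm, dir flips to −; running = −1207.8228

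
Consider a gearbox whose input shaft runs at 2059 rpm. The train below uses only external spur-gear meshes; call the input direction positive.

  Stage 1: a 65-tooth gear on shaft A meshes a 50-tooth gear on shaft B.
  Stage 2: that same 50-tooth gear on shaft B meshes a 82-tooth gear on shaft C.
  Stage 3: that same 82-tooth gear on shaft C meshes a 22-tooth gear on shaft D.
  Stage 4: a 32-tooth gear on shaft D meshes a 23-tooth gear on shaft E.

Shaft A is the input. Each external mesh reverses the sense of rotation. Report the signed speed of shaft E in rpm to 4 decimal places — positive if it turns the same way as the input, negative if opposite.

Stage 1 [65T→50T]: ω = 2059.0000×65/50 = 2676.7000 rpm, dir flips to −; running = −2676.7000
Stage 2 [50T→82T]: ω = 2676.7000×50/82 = 1632.1341 rpm, dir flips to +; running = +1632.1341
Stage 3 [82T→22T]: ω = 1632.1341×82/22 = 6083.4091 rpm, dir flips to −; running = −6083.4091
Stage 4 [32T→23T]: ω = 6083.4091×32/23 = 8463.8735 rpm, dir flips to +; running = +8463.8735

+8463.8735 rpm (same as input, |ω| = 8463.8735 rpm)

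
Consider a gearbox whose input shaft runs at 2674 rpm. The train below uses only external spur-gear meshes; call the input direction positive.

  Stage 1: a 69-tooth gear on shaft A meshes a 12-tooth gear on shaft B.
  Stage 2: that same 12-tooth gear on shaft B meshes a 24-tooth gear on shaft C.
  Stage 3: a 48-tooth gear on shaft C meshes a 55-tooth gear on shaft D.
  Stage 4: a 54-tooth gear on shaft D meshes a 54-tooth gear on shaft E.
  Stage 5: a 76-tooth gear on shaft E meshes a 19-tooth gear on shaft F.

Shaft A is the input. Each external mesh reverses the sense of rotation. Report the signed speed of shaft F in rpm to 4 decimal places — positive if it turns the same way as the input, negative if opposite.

-26837.2364 rpm (opposite to input, |ω| = 26837.2364 rpm)

Stage 1 [69T→12T]: ω = 2674.0000×69/12 = 15375.5000 rpm, dir flips to −; running = −15375.5000
Stage 2 [12T→24T]: ω = 15375.5000×12/24 = 7687.7500 rpm, dir flips to +; running = +7687.7500
Stage 3 [48T→55T]: ω = 7687.7500×48/55 = 6709.3091 rpm, dir flips to −; running = −6709.3091
Stage 4 [54T→54T]: ω = 6709.3091×54/54 = 6709.3091 rpm, dir flips to +; running = +6709.3091
Stage 5 [76T→19T]: ω = 6709.3091×76/19 = 26837.2364 rpm, dir flips to −; running = −26837.2364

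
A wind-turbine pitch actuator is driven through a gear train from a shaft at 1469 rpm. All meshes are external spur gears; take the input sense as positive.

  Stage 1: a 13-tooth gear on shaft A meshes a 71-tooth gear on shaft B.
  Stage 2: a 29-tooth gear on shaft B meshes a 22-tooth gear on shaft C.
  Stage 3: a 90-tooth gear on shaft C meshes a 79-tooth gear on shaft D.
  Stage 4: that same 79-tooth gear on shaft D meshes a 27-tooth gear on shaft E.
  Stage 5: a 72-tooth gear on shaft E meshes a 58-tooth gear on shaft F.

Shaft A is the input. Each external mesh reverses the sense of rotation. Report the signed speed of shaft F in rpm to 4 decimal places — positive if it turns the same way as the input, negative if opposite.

-1467.1191 rpm (opposite to input, |ω| = 1467.1191 rpm)

Stage 1 [13T→71T]: ω = 1469.0000×13/71 = 268.9718 rpm, dir flips to −; running = −268.9718
Stage 2 [29T→22T]: ω = 268.9718×29/22 = 354.5538 rpm, dir flips to +; running = +354.5538
Stage 3 [90T→79T]: ω = 354.5538×90/79 = 403.9220 rpm, dir flips to −; running = −403.9220
Stage 4 [79T→27T]: ω = 403.9220×79/27 = 1181.8459 rpm, dir flips to +; running = +1181.8459
Stage 5 [72T→58T]: ω = 1181.8459×72/58 = 1467.1191 rpm, dir flips to −; running = −1467.1191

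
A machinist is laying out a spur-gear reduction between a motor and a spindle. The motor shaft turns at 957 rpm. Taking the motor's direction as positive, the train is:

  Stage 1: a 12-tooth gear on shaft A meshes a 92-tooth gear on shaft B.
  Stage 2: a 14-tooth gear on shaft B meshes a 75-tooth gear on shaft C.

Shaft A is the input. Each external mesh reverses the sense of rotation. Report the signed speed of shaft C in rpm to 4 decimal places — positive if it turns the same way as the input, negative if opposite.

Stage 1 [12T→92T]: ω = 957.0000×12/92 = 124.8261 rpm, dir flips to −; running = −124.8261
Stage 2 [14T→75T]: ω = 124.8261×14/75 = 23.3009 rpm, dir flips to +; running = +23.3009

+23.3009 rpm (same as input, |ω| = 23.3009 rpm)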